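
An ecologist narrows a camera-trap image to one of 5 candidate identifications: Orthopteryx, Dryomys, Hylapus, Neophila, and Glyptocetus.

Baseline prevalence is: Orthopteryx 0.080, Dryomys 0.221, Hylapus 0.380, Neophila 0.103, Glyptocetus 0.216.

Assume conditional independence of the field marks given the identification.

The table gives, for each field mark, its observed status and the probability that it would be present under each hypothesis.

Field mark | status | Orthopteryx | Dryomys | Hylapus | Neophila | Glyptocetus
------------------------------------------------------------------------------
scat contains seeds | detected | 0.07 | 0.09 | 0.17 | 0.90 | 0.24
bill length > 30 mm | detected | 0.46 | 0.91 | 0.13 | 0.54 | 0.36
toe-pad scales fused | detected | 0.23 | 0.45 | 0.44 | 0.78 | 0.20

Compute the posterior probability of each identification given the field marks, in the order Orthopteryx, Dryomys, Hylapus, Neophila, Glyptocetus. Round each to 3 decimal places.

Multiply each prior by the joint likelihood of the field mark pattern:
  Orthopteryx: 0.080 × 0.07 × 0.46 × 0.23 = 0.00059248
  Dryomys: 0.221 × 0.09 × 0.91 × 0.45 = 0.008145
  Hylapus: 0.380 × 0.17 × 0.13 × 0.44 = 0.0036951
  Neophila: 0.103 × 0.90 × 0.54 × 0.78 = 0.039045
  Glyptocetus: 0.216 × 0.24 × 0.36 × 0.20 = 0.0037325
Marginal likelihood of the evidence = 0.05521.
P(Orthopteryx | evidence) = 0.00059248 / 0.05521 ≈ 0.011
P(Dryomys | evidence) = 0.008145 / 0.05521 ≈ 0.148
P(Hylapus | evidence) = 0.0036951 / 0.05521 ≈ 0.067
P(Neophila | evidence) = 0.039045 / 0.05521 ≈ 0.707
P(Glyptocetus | evidence) = 0.0037325 / 0.05521 ≈ 0.068

0.011, 0.148, 0.067, 0.707, 0.068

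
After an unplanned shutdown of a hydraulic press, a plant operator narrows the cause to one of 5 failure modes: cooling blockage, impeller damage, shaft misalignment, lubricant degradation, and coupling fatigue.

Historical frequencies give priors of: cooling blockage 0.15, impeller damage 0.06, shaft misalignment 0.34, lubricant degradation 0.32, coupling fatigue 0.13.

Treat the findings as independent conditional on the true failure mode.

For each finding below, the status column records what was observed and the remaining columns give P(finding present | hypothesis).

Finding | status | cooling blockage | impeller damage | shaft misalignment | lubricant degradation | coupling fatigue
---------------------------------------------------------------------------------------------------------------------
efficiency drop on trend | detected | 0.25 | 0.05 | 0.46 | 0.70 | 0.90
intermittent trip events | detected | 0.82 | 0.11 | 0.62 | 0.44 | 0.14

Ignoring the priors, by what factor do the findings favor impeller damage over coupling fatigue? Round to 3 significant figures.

Joint likelihood of the evidence pattern under each hypothesis:
  impeller damage: 0.05 × 0.11 = 0.0055
  coupling fatigue: 0.90 × 0.14 = 0.126
Bayes factor = 0.0055 / 0.126 ≈ 0.0437

0.0437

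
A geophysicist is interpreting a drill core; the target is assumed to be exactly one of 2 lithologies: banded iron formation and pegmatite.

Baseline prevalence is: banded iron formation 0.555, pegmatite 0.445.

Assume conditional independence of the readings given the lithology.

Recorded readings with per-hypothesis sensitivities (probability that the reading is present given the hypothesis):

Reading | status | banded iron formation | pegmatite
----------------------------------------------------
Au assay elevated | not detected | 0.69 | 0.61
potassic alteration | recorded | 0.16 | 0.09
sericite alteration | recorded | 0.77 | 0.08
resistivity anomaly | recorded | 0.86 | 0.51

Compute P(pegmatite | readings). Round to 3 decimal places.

For each hypothesis, the unnormalized posterior weight is prior × product of the reading likelihoods (using 1 − P(present | H) for each absent reading):
  banded iron formation: 0.555 × (1 − 0.69) × 0.16 × 0.77 × 0.86 = 0.018229
  pegmatite: 0.445 × (1 − 0.61) × 0.09 × 0.08 × 0.51 = 0.00063728
Marginal likelihood of the evidence = 0.018866.
P(pegmatite | evidence) = 0.00063728 / 0.018866 ≈ 0.034.

0.034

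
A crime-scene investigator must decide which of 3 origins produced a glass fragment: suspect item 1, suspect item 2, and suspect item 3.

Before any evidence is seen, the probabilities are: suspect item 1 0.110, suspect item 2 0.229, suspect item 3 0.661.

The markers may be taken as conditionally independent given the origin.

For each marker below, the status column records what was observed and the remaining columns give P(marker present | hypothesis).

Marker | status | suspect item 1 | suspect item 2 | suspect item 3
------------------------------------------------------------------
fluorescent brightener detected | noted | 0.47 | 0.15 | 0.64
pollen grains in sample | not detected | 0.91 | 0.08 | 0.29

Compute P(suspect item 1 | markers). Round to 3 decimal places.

Multiply each prior by the joint likelihood of the marker pattern (using 1 − P(present | H) for each absent marker):
  suspect item 1: 0.110 × 0.47 × (1 − 0.91) = 0.004653
  suspect item 2: 0.229 × 0.15 × (1 − 0.08) = 0.031602
  suspect item 3: 0.661 × 0.64 × (1 − 0.29) = 0.30036
Normalizing constant Z = 0.004653 + 0.031602 + 0.30036 = 0.33661.
P(suspect item 1 | evidence) = 0.004653 / 0.33661 ≈ 0.014.

0.014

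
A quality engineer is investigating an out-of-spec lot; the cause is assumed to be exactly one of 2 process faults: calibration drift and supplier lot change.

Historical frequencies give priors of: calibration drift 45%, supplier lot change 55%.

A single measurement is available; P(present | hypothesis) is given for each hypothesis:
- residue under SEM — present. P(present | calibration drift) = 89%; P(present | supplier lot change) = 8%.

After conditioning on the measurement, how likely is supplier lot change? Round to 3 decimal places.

0.099

Multiply each prior by the likelihood of the measurement:
  calibration drift: 0.45 × 0.89 = 0.4005
  supplier lot change: 0.55 × 0.08 = 0.044
Marginal likelihood of the evidence = 0.4445.
P(supplier lot change | evidence) = 0.044 / 0.4445 ≈ 0.099.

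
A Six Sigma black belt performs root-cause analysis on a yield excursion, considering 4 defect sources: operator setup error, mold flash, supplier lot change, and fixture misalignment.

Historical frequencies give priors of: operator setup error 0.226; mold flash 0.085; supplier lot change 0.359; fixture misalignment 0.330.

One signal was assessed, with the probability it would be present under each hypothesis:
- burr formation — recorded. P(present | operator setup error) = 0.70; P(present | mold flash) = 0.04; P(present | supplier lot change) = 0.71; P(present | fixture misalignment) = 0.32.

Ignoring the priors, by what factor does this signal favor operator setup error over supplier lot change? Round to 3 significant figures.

The Bayes factor is the ratio of the two likelihoods.
  operator setup error: 0.7
  supplier lot change: 0.71
Bayes factor = 0.7 / 0.71 ≈ 0.986

0.986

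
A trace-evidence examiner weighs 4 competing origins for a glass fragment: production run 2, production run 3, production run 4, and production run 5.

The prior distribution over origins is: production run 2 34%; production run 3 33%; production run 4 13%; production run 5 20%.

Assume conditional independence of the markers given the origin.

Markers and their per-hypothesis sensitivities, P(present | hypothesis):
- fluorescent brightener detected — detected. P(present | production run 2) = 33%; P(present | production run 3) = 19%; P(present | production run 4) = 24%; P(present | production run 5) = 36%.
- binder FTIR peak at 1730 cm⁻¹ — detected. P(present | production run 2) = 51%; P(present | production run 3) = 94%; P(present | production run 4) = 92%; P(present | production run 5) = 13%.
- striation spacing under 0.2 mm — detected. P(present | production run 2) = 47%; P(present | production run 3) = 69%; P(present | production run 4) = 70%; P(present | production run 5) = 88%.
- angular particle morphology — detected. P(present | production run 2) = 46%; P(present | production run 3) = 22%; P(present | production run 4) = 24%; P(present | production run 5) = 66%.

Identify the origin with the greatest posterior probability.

production run 2

By Bayes' rule with conditional independence, the unnormalized weight for each hypothesis is prior × ∏ likelihoods:
  production run 2: 0.34 × 0.33 × 0.51 × 0.47 × 0.46 = 0.012371
  production run 3: 0.33 × 0.19 × 0.94 × 0.69 × 0.22 = 0.0089468
  production run 4: 0.13 × 0.24 × 0.92 × 0.70 × 0.24 = 0.0048223
  production run 5: 0.20 × 0.36 × 0.13 × 0.88 × 0.66 = 0.0054363
Marginal likelihood of the evidence = 0.031577.
P(production run 2 | evidence) ≈ 0.012371 / 0.031577 ≈ 0.392
P(production run 3 | evidence) ≈ 0.0089468 / 0.031577 ≈ 0.283
P(production run 4 | evidence) ≈ 0.0048223 / 0.031577 ≈ 0.153
P(production run 5 | evidence) ≈ 0.0054363 / 0.031577 ≈ 0.172
The largest is 0.392, so production run 2 is most probable.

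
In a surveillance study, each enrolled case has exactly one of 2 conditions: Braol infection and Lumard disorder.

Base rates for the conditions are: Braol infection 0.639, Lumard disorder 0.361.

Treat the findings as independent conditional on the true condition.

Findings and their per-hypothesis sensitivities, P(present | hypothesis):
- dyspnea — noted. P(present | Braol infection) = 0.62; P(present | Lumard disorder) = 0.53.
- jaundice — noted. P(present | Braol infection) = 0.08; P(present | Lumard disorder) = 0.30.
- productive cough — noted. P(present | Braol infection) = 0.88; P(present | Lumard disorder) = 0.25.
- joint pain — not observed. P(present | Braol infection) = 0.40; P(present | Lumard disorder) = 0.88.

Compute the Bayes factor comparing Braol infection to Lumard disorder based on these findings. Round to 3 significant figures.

Joint likelihood of the evidence pattern under each hypothesis (using 1 − P(present | H) for each absent finding):
  Braol infection: 0.62 × 0.08 × 0.88 × (1 − 0.40) = 0.026189
  Lumard disorder: 0.53 × 0.30 × 0.25 × (1 − 0.88) = 0.00477
Bayes factor = 0.026189 / 0.00477 ≈ 5.49

5.49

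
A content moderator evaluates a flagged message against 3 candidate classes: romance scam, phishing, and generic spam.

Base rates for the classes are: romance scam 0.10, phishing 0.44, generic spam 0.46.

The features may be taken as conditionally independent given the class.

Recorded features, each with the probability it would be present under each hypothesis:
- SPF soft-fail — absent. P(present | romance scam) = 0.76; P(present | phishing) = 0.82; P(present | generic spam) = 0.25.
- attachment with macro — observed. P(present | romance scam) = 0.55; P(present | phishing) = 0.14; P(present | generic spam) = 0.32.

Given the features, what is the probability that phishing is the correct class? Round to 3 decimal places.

0.082

For each hypothesis, the unnormalized posterior weight is prior × product of the feature likelihoods (using 1 − P(present | H) for each absent feature):
  romance scam: 0.10 × (1 − 0.76) × 0.55 = 0.0132
  phishing: 0.44 × (1 − 0.82) × 0.14 = 0.011088
  generic spam: 0.46 × (1 − 0.25) × 0.32 = 0.1104
Marginal likelihood of the evidence = 0.13469.
P(phishing | evidence) = 0.011088 / 0.13469 ≈ 0.082.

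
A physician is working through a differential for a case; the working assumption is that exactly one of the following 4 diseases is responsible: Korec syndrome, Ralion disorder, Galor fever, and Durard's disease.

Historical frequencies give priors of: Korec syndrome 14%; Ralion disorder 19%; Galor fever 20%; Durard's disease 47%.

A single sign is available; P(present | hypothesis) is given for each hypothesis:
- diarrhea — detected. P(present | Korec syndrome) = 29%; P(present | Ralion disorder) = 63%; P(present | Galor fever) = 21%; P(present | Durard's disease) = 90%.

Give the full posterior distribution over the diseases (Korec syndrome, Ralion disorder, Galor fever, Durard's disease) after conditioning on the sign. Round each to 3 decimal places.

By Bayes' rule, the unnormalized weight for each hypothesis is prior × likelihood:
  Korec syndrome: 0.14 × 0.29 = 0.0406
  Ralion disorder: 0.19 × 0.63 = 0.1197
  Galor fever: 0.20 × 0.21 = 0.042
  Durard's disease: 0.47 × 0.90 = 0.423
Normalizing constant Z = 0.0406 + 0.1197 + 0.042 + 0.423 = 0.6253.
P(Korec syndrome | evidence) = 0.0406 / 0.6253 ≈ 0.065
P(Ralion disorder | evidence) = 0.1197 / 0.6253 ≈ 0.191
P(Galor fever | evidence) = 0.042 / 0.6253 ≈ 0.067
P(Durard's disease | evidence) = 0.423 / 0.6253 ≈ 0.676

0.065, 0.191, 0.067, 0.676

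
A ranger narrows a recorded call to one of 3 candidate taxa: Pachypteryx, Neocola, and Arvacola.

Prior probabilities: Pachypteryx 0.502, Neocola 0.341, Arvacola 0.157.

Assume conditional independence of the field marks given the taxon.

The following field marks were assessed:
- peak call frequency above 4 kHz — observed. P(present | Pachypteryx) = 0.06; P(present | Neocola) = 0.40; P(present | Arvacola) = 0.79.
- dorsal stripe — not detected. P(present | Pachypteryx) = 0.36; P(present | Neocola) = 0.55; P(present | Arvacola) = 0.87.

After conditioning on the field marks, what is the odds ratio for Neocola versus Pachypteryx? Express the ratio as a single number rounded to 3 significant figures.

Posterior odds equal prior odds times the likelihood ratio; only the two competing hypotheses matter (using 1 − P(present | H) for each absent field mark).
  Neocola: 0.341 × 0.40 × (1 − 0.55) = 0.06138
  Pachypteryx: 0.502 × 0.06 × (1 − 0.36) = 0.019277
Posterior odds = 0.06138 / 0.019277 ≈ 3.18.

3.18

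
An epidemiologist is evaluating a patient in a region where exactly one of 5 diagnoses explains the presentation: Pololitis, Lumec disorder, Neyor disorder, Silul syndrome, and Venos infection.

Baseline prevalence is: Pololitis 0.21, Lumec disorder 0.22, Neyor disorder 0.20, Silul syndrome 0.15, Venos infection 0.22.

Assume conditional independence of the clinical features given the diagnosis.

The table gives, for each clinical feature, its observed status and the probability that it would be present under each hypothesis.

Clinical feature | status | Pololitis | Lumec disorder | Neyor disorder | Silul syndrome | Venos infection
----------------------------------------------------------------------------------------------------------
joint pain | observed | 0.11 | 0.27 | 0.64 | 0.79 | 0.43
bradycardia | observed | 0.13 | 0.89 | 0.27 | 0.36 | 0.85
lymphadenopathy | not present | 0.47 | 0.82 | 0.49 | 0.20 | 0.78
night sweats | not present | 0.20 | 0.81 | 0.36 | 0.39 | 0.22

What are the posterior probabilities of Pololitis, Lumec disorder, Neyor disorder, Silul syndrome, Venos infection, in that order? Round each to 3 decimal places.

0.026, 0.037, 0.230, 0.425, 0.282

Multiply each prior by the joint likelihood of the clinical feature pattern (using 1 − P(present | H) for each absent clinical feature):
  Pololitis: 0.21 × 0.11 × 0.13 × (1 − 0.47) × (1 − 0.20) = 0.0012733
  Lumec disorder: 0.22 × 0.27 × 0.89 × (1 − 0.82) × (1 − 0.81) = 0.001808
  Neyor disorder: 0.20 × 0.64 × 0.27 × (1 − 0.49) × (1 − 0.36) = 0.01128
  Silul syndrome: 0.15 × 0.79 × 0.36 × (1 − 0.20) × (1 − 0.39) = 0.020818
  Venos infection: 0.22 × 0.43 × 0.85 × (1 − 0.78) × (1 − 0.22) = 0.013798
The unnormalized weights sum to 0.048978.
P(Pololitis | evidence) = 0.0012733 / 0.048978 ≈ 0.026
P(Lumec disorder | evidence) = 0.001808 / 0.048978 ≈ 0.037
P(Neyor disorder | evidence) = 0.01128 / 0.048978 ≈ 0.230
P(Silul syndrome | evidence) = 0.020818 / 0.048978 ≈ 0.425
P(Venos infection | evidence) = 0.013798 / 0.048978 ≈ 0.282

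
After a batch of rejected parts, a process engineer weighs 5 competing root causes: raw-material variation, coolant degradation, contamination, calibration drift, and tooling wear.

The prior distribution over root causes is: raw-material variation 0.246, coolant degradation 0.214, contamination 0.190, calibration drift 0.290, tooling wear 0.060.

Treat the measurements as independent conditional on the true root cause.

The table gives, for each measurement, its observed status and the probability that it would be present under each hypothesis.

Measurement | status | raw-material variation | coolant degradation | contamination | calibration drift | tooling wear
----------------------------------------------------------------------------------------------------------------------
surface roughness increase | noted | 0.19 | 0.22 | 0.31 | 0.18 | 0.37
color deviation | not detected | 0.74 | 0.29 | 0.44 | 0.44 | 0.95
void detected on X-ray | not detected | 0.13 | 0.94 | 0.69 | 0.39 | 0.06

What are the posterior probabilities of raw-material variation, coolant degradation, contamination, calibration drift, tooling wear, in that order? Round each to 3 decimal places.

0.254, 0.048, 0.245, 0.428, 0.025

By Bayes' rule with conditional independence, the unnormalized weight for each hypothesis is prior × ∏ likelihoods (using 1 − P(present | H) for each absent measurement):
  raw-material variation: 0.246 × 0.19 × (1 − 0.74) × (1 − 0.13) = 0.010573
  coolant degradation: 0.214 × 0.22 × (1 − 0.29) × (1 − 0.94) = 0.0020056
  contamination: 0.190 × 0.31 × (1 − 0.44) × (1 − 0.69) = 0.010225
  calibration drift: 0.290 × 0.18 × (1 − 0.44) × (1 − 0.39) = 0.017832
  tooling wear: 0.060 × 0.37 × (1 − 0.95) × (1 − 0.06) = 0.0010434
Normalizing constant Z = 0.010573 + 0.0020056 + 0.010225 + 0.017832 + 0.0010434 = 0.041678.
P(raw-material variation | evidence) = 0.010573 / 0.041678 ≈ 0.254
P(coolant degradation | evidence) = 0.0020056 / 0.041678 ≈ 0.048
P(contamination | evidence) = 0.010225 / 0.041678 ≈ 0.245
P(calibration drift | evidence) = 0.017832 / 0.041678 ≈ 0.428
P(tooling wear | evidence) = 0.0010434 / 0.041678 ≈ 0.025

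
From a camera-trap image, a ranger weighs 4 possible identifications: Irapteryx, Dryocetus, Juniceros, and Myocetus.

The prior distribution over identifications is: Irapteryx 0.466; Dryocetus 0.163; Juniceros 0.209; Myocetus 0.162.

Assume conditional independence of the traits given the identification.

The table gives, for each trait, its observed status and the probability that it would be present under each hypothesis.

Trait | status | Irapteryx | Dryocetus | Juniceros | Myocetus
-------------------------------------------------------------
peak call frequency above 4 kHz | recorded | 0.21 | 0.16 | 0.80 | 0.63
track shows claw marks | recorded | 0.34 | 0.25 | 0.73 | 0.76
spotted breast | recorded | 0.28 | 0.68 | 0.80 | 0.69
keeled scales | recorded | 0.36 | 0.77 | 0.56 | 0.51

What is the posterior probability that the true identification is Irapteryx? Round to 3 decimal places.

0.038

Multiply each prior by the joint likelihood of the trait pattern:
  Irapteryx: 0.466 × 0.21 × 0.34 × 0.28 × 0.36 = 0.0033539
  Dryocetus: 0.163 × 0.16 × 0.25 × 0.68 × 0.77 = 0.0034139
  Juniceros: 0.209 × 0.80 × 0.73 × 0.80 × 0.56 = 0.054681
  Myocetus: 0.162 × 0.63 × 0.76 × 0.69 × 0.51 = 0.027295
Normalizing constant Z = 0.0033539 + 0.0034139 + 0.054681 + 0.027295 = 0.088744.
P(Irapteryx | evidence) = 0.0033539 / 0.088744 ≈ 0.038.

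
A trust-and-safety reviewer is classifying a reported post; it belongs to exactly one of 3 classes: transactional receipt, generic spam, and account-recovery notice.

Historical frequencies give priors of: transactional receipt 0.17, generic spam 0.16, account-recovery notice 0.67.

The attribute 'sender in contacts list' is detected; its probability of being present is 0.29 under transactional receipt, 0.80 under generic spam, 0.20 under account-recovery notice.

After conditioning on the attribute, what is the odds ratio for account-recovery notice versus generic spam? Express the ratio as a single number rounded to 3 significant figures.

1.05

The normalizing constant cancels in an odds ratio, so compute prior × likelihood for the two hypotheses only:
  account-recovery notice: 0.67 × 0.20 = 0.134
  generic spam: 0.16 × 0.80 = 0.128
Posterior odds = 0.134 / 0.128 ≈ 1.05.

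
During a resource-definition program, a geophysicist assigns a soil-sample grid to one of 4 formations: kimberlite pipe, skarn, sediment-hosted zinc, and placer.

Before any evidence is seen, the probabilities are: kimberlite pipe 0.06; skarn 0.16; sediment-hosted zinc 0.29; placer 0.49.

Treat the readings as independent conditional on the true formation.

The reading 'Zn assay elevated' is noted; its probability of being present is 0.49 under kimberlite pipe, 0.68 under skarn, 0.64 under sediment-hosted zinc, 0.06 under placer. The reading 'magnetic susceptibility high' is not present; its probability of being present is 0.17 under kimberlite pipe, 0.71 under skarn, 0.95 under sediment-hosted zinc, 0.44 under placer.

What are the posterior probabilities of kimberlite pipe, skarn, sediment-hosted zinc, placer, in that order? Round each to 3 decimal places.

For each hypothesis, the unnormalized posterior weight is prior × product of the reading likelihoods (using 1 − P(present | H) for each absent reading):
  kimberlite pipe: 0.06 × 0.49 × (1 − 0.17) = 0.024402
  skarn: 0.16 × 0.68 × (1 − 0.71) = 0.031552
  sediment-hosted zinc: 0.29 × 0.64 × (1 − 0.95) = 0.00928
  placer: 0.49 × 0.06 × (1 − 0.44) = 0.016464
Normalizing constant Z = 0.024402 + 0.031552 + 0.00928 + 0.016464 = 0.081698.
P(kimberlite pipe | evidence) = 0.024402 / 0.081698 ≈ 0.299
P(skarn | evidence) = 0.031552 / 0.081698 ≈ 0.386
P(sediment-hosted zinc | evidence) = 0.00928 / 0.081698 ≈ 0.114
P(placer | evidence) = 0.016464 / 0.081698 ≈ 0.202

0.299, 0.386, 0.114, 0.202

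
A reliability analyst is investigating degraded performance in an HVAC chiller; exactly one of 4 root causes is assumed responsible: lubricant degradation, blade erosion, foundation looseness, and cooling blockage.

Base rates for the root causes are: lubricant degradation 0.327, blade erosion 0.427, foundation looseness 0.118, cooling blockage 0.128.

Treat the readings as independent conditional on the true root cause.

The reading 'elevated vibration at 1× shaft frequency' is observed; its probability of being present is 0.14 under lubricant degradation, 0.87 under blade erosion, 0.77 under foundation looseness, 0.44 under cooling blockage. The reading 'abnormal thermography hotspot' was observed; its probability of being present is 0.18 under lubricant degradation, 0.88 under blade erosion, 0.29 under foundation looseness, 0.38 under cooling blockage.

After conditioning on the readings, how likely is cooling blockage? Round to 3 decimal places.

For each hypothesis, the unnormalized posterior weight is prior × product of the reading likelihoods:
  lubricant degradation: 0.327 × 0.14 × 0.18 = 0.0082404
  blade erosion: 0.427 × 0.87 × 0.88 = 0.32691
  foundation looseness: 0.118 × 0.77 × 0.29 = 0.026349
  cooling blockage: 0.128 × 0.44 × 0.38 = 0.021402
Marginal likelihood of the evidence = 0.3829.
P(cooling blockage | evidence) = 0.021402 / 0.3829 ≈ 0.056.

0.056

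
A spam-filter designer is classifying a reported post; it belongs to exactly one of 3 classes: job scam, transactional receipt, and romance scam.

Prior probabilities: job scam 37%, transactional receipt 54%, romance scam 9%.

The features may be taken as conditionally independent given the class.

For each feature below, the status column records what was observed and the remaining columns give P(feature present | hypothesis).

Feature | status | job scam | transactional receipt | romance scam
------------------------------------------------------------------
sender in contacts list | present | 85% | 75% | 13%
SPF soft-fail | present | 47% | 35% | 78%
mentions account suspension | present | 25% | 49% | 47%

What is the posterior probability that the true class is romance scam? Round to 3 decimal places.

0.039

For each hypothesis, the unnormalized posterior weight is prior × product of the feature likelihoods:
  job scam: 0.37 × 0.85 × 0.47 × 0.25 = 0.036954
  transactional receipt: 0.54 × 0.75 × 0.35 × 0.49 = 0.069457
  romance scam: 0.09 × 0.13 × 0.78 × 0.47 = 0.0042892
The unnormalized weights sum to 0.1107.
P(romance scam | evidence) = 0.0042892 / 0.1107 ≈ 0.039.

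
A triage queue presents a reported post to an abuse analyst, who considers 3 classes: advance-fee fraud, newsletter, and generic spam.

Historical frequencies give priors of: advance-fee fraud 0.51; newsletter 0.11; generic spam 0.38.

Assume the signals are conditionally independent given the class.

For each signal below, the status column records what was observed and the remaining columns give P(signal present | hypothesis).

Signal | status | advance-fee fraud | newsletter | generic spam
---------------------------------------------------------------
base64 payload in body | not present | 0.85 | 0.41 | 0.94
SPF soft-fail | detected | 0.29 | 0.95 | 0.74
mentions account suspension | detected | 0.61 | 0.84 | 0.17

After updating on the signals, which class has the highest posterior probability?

Multiply each prior by the joint likelihood of the signal pattern (using 1 − P(present | H) for each absent signal):
  advance-fee fraud: 0.51 × (1 − 0.85) × 0.29 × 0.61 = 0.013533
  newsletter: 0.11 × (1 − 0.41) × 0.95 × 0.84 = 0.05179
  generic spam: 0.38 × (1 − 0.94) × 0.74 × 0.17 = 0.0028682
Normalizing constant Z = 0.013533 + 0.05179 + 0.0028682 = 0.068191.
P(advance-fee fraud | evidence) ≈ 0.013533 / 0.068191 ≈ 0.198
P(newsletter | evidence) ≈ 0.05179 / 0.068191 ≈ 0.759
P(generic spam | evidence) ≈ 0.0028682 / 0.068191 ≈ 0.042
The largest is 0.759, so newsletter is most probable.

newsletter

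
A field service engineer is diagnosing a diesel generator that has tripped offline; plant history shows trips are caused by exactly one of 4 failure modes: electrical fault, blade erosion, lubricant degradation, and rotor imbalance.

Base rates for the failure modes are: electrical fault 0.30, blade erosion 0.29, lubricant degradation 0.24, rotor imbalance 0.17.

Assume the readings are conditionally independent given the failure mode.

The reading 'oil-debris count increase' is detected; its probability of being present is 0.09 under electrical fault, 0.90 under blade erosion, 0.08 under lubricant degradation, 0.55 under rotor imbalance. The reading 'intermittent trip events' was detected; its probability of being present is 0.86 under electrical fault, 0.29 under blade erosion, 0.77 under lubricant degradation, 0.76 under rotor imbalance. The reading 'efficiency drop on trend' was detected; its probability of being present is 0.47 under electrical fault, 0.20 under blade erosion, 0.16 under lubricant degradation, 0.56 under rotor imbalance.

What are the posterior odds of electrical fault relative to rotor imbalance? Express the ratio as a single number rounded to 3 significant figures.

0.274

Posterior odds equal prior odds times the likelihood ratio; only the two competing hypotheses matter.
  electrical fault: 0.30 × 0.09 × 0.86 × 0.47 = 0.010913
  rotor imbalance: 0.17 × 0.55 × 0.76 × 0.56 = 0.039794
Odds(electrical fault : rotor imbalance) = 0.010913 / 0.039794 ≈ 0.274.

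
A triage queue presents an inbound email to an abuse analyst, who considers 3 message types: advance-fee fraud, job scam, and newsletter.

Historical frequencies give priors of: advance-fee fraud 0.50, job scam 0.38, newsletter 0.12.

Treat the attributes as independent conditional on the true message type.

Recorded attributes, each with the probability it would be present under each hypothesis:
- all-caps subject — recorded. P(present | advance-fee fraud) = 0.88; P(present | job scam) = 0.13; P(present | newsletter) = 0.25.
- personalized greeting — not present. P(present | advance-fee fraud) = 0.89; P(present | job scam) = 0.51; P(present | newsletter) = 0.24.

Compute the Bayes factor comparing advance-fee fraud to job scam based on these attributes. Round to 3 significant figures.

1.52

The Bayes factor is the ratio of the joint likelihoods of the attribute pattern under the two hypotheses (using 1 − P(present | H) for each absent attribute).
  advance-fee fraud: 0.88 × (1 − 0.89) = 0.0968
  job scam: 0.13 × (1 − 0.51) = 0.0637
Bayes factor = 0.0968 / 0.0637 ≈ 1.52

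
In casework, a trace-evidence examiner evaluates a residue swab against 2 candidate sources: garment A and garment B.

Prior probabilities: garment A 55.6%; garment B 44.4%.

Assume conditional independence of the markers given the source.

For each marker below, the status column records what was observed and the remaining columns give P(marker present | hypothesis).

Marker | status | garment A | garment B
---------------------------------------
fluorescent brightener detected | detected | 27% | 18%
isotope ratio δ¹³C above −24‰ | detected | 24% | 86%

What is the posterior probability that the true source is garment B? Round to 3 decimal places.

0.656

By Bayes' rule with conditional independence, the unnormalized weight for each hypothesis is prior × ∏ likelihoods:
  garment A: 0.556 × 0.27 × 0.24 = 0.036029
  garment B: 0.444 × 0.18 × 0.86 = 0.068731
Normalizing constant Z = 0.036029 + 0.068731 = 0.10476.
P(garment B | evidence) = 0.068731 / 0.10476 ≈ 0.656.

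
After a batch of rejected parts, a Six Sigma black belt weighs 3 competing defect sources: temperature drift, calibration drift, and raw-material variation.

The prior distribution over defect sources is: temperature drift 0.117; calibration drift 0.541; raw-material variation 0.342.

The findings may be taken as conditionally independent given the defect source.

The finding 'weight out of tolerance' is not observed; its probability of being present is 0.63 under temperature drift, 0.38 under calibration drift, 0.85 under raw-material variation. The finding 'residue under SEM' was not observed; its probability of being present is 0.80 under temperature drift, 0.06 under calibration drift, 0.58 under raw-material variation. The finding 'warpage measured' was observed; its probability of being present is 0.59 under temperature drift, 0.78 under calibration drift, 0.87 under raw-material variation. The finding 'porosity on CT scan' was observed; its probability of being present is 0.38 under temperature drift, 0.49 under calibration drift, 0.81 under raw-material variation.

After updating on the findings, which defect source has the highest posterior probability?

Multiply each prior by the joint likelihood of the evidence pattern (using 1 − P(present | H) for each absent finding):
  temperature drift: 0.117 × (1 − 0.63) × (1 − 0.80) × 0.59 × 0.38 = 0.0019411
  calibration drift: 0.541 × (1 − 0.38) × (1 − 0.06) × 0.78 × 0.49 = 0.12051
  raw-material variation: 0.342 × (1 − 0.85) × (1 − 0.58) × 0.87 × 0.81 = 0.015183
Marginal likelihood of the evidence = 0.13763.
P(temperature drift | evidence) ≈ 0.0019411 / 0.13763 ≈ 0.014
P(calibration drift | evidence) ≈ 0.12051 / 0.13763 ≈ 0.876
P(raw-material variation | evidence) ≈ 0.015183 / 0.13763 ≈ 0.110
The largest is 0.876, so calibration drift is most probable.

calibration drift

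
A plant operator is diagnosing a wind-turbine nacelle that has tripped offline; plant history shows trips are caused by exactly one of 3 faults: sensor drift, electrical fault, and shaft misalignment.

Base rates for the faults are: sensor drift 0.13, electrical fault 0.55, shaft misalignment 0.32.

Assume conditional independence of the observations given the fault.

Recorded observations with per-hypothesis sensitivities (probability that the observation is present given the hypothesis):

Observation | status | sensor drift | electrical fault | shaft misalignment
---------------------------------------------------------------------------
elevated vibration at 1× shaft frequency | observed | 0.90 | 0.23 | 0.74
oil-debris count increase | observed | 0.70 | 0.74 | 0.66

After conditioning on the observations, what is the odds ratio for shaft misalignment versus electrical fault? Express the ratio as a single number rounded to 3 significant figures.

The normalizing constant cancels in an odds ratio, so compute prior × likelihood for the two hypotheses only:
  shaft misalignment: 0.32 × 0.74 × 0.66 = 0.15629
  electrical fault: 0.55 × 0.23 × 0.74 = 0.09361
Posterior odds = 0.15629 / 0.09361 ≈ 1.67.

1.67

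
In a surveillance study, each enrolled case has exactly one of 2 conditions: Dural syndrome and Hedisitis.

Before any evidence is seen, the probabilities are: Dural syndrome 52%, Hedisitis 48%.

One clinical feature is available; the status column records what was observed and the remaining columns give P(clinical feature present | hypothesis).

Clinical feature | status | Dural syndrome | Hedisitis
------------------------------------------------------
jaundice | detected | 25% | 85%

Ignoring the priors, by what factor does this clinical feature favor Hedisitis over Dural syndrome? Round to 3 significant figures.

Likelihood of this clinical feature under each hypothesis:
  Hedisitis: 0.85
  Dural syndrome: 0.25
Bayes factor = 0.85 / 0.25 ≈ 3.40

3.40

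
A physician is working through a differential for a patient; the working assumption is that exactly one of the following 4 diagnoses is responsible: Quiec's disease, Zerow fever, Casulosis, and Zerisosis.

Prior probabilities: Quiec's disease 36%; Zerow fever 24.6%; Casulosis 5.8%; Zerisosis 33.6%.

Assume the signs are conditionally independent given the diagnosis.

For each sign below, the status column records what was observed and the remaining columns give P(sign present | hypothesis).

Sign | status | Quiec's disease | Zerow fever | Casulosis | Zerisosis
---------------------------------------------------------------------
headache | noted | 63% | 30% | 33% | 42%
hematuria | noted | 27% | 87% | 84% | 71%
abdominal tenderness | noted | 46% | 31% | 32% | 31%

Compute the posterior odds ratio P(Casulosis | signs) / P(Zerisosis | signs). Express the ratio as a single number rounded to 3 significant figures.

0.166

Unnormalized posterior weight (prior times the sign likelihoods) for each of the two hypotheses:
  Casulosis: 0.058 × 0.33 × 0.84 × 0.32 = 0.0051448
  Zerisosis: 0.336 × 0.42 × 0.71 × 0.31 = 0.031061
Posterior odds = 0.0051448 / 0.031061 ≈ 0.166.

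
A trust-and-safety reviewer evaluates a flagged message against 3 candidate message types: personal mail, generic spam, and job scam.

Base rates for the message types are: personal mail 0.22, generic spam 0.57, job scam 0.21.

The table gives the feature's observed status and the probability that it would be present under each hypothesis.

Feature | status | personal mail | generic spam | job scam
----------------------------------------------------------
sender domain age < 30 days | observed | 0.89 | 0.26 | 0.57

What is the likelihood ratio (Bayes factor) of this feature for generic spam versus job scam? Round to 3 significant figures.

0.456

The Bayes factor is the ratio of the two likelihoods.
  generic spam: 0.26
  job scam: 0.57
Bayes factor = 0.26 / 0.57 ≈ 0.456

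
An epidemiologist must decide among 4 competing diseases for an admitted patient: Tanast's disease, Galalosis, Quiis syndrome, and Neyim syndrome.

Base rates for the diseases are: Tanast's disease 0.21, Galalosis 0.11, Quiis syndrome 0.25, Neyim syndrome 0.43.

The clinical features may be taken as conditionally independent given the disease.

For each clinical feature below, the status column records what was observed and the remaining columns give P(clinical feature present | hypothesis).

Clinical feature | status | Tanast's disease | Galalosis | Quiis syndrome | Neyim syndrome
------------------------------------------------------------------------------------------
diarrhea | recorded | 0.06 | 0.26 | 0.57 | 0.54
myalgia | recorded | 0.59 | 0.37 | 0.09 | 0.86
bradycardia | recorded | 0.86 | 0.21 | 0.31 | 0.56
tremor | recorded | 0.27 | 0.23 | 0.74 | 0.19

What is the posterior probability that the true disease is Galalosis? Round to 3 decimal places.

Multiply each prior by the joint likelihood of the clinical feature pattern:
  Tanast's disease: 0.21 × 0.06 × 0.59 × 0.86 × 0.27 = 0.0017262
  Galalosis: 0.11 × 0.26 × 0.37 × 0.21 × 0.23 = 0.00051111
  Quiis syndrome: 0.25 × 0.57 × 0.09 × 0.31 × 0.74 = 0.0029421
  Neyim syndrome: 0.43 × 0.54 × 0.86 × 0.56 × 0.19 = 0.021247
Normalizing constant Z = 0.0017262 + 0.00051111 + 0.0029421 + 0.021247 = 0.026427.
P(Galalosis | evidence) = 0.00051111 / 0.026427 ≈ 0.019.

0.019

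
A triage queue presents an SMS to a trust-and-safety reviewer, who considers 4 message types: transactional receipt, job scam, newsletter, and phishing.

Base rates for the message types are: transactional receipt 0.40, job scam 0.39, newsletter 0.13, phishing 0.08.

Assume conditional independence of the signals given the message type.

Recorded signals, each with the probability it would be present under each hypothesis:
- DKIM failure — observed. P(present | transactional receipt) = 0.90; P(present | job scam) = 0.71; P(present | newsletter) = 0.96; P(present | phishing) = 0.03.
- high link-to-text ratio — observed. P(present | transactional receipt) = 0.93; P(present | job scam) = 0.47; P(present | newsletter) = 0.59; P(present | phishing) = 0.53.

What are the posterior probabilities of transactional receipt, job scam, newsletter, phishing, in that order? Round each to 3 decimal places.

For each hypothesis, the unnormalized posterior weight is prior × product of the signal likelihoods:
  transactional receipt: 0.40 × 0.90 × 0.93 = 0.3348
  job scam: 0.39 × 0.71 × 0.47 = 0.13014
  newsletter: 0.13 × 0.96 × 0.59 = 0.073632
  phishing: 0.08 × 0.03 × 0.53 = 0.001272
Normalizing constant Z = 0.3348 + 0.13014 + 0.073632 + 0.001272 = 0.53985.
P(transactional receipt | evidence) = 0.3348 / 0.53985 ≈ 0.620
P(job scam | evidence) = 0.13014 / 0.53985 ≈ 0.241
P(newsletter | evidence) = 0.073632 / 0.53985 ≈ 0.136
P(phishing | evidence) = 0.001272 / 0.53985 ≈ 0.002

0.620, 0.241, 0.136, 0.002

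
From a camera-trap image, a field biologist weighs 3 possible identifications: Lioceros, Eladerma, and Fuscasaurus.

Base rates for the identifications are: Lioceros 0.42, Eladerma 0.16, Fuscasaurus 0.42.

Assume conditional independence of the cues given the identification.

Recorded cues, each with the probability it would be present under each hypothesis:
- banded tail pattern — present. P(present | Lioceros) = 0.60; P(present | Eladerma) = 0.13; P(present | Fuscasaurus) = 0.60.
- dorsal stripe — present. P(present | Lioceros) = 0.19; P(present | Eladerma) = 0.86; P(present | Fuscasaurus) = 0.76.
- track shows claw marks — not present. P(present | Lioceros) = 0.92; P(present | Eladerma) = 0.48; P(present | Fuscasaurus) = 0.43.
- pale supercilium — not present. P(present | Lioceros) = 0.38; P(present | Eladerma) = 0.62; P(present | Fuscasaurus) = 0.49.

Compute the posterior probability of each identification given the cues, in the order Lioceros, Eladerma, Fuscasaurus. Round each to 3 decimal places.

0.039, 0.057, 0.904

For each hypothesis, the unnormalized posterior weight is prior × product of the cue likelihoods (using 1 − P(present | H) for each absent cue):
  Lioceros: 0.42 × 0.60 × 0.19 × (1 − 0.92) × (1 − 0.38) = 0.0023748
  Eladerma: 0.16 × 0.13 × 0.86 × (1 − 0.48) × (1 − 0.62) = 0.0035347
  Fuscasaurus: 0.42 × 0.60 × 0.76 × (1 − 0.43) × (1 − 0.49) = 0.055675
Marginal likelihood of the evidence = 0.061584.
P(Lioceros | evidence) = 0.0023748 / 0.061584 ≈ 0.039
P(Eladerma | evidence) = 0.0035347 / 0.061584 ≈ 0.057
P(Fuscasaurus | evidence) = 0.055675 / 0.061584 ≈ 0.904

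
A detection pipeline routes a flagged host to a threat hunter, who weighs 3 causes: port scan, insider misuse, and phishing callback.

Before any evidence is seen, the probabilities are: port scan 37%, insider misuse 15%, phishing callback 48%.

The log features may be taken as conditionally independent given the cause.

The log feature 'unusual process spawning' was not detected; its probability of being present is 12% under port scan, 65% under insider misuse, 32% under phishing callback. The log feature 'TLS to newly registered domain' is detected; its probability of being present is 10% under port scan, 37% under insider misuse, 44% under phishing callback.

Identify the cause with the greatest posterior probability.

Multiply each prior by the joint likelihood of the log feature pattern (using 1 − P(present | H) for each absent log feature):
  port scan: 0.37 × (1 − 0.12) × 0.10 = 0.03256
  insider misuse: 0.15 × (1 − 0.65) × 0.37 = 0.019425
  phishing callback: 0.48 × (1 − 0.32) × 0.44 = 0.14362
Marginal likelihood of the evidence = 0.1956.
P(port scan | evidence) ≈ 0.03256 / 0.1956 ≈ 0.166
P(insider misuse | evidence) ≈ 0.019425 / 0.1956 ≈ 0.099
P(phishing callback | evidence) ≈ 0.14362 / 0.1956 ≈ 0.734
The largest is 0.734, so phishing callback is most probable.

phishing callback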